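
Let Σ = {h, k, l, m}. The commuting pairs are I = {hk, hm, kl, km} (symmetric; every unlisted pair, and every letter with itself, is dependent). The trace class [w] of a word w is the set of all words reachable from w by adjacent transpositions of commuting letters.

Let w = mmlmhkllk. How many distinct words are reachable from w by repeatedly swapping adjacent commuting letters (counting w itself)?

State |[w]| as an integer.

#0=m has no predecessor
#1=m depends on [0:m]
#2=l depends on [1:m]
#3=m depends on [2:l]
#4=h depends on [2:l]
#5=k has no predecessor
#6=l depends on [3:m, 4:h]
#7=l depends on [6:l]
#8=k depends on [5:k]
sources: [0:m, 5:k]
N(rest) = Σ N(rest − s) over sources s of rest; N(one piece) = 1:
  size 1 → [7]=1  [8]=1
  size 2 → [5,8]=1  [6,7]=1  [7,8]=2
  size 3 → [3,6,7]=1  [4,6,7]=1  [5,7,8]=3  [6,7,8]=3
  size 4 → [3,4,6,7]=2  [3,6,7,8]=4  [4,6,7,8]=4  [5,6,7,8]=6
  size 5 → [2,3,4,6,7]=2  [3,4,6,7,8]=10  [3,5,6,7,8]=10  [4,5,6,7,8]=10
  size 6 → [1,2,3,4,6,7]=2  [2,3,4,6,7,8]=12  [3,4,5,6,7,8]=30
  size 7 → [0,1,2,3,4,6,7]=2  [1,2,3,4,6,7,8]=14  [2,3,4,5,6,7,8]=42
  first=0(m) contributes 56
  first=5(k) contributes 16
|[w]| = 72

72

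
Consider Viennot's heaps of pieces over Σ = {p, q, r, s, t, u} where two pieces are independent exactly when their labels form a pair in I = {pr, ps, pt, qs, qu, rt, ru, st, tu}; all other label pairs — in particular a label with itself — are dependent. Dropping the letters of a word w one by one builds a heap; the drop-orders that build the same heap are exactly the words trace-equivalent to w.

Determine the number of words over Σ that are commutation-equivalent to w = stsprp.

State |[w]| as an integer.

60

0(s) covers ∅
1(t) covers ∅
2(s) covers 0:s
3(p) covers ∅
4(r) covers 2:s
5(p) covers 3:p
floor of heap: 0:s, 1:t, 3:p
completions by unplaced set U, small U first (add the entries for U minus each lowest piece of U):
  |U|=1: {1}:1  {4}:1  {5}:1
  |U|=2: {1,4}:2  {1,5}:2  {2,4}:1  {3,5}:1  {4,5}:2
  |U|=3: {0,2,4}:1  {1,2,4}:3  {1,3,5}:3  {1,4,5}:6  {2,4,5}:3  {3,4,5}:3
  |U|=4: {0,1,2,4}:4  {0,2,4,5}:4  {1,2,4,5}:12  {1,3,4,5}:12  {2,3,4,5}:6
  start at 0(s): 30
  start at 1(t): 10
  start at 3(p): 20
sum over floor = 60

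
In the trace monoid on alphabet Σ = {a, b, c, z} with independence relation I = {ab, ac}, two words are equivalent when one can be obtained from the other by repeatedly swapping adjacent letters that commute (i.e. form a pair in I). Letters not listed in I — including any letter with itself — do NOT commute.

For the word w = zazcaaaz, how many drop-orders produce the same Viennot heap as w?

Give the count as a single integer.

4

piece 0:z — minimal
piece 1:a rests on {0:z}
piece 2:z rests on {1:a}
piece 3:c rests on {2:z}
piece 4:a rests on {2:z}
piece 5:a rests on {4:a}
piece 6:a rests on {5:a}
piece 7:z rests on {3:c, 6:a}
minimal pieces: {0:z}
ways to finish when only these pieces remain (= sum over removing one remaining piece with nothing left below it):
  1 left: {7}→1
  2 left: {3,7}→1  {6,7}→1
  3 left: {3,6,7}→2  {5,6,7}→1
  4 left: {3,5,6,7}→3  {4,5,6,7}→1
  5 left: {3,4,5,6,7}→4
  6 left: {2,3,4,5,6,7}→4
  placing 0:z first → 4 extensions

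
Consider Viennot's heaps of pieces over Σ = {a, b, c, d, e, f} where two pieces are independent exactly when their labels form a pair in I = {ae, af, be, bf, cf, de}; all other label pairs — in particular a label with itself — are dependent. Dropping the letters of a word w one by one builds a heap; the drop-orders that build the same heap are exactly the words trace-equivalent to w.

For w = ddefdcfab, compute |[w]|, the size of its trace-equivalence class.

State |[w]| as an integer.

12

0(d) covers ∅
1(d) covers 0:d
2(e) covers ∅
3(f) covers 1:d, 2:e
4(d) covers 3:f
5(c) covers 4:d
6(f) covers 4:d
7(a) covers 5:c
8(b) covers 7:a
floor of heap: 0:d, 2:e
completions by unplaced set U, small U first (add the entries for U minus each lowest piece of U):
  |U|=1: {6}:1  {8}:1
  |U|=2: {6,8}:2  {7,8}:1
  |U|=3: {5,7,8}:1  {6,7,8}:3
  |U|=4: {5,6,7,8}:4
  |U|=5: {4,5,6,7,8}:4
  |U|=6: {3,4,5,6,7,8}:4
  |U|=7: {1,3,4,5,6,7,8}:4  {2,3,4,5,6,7,8}:4
  start at 0(d): 8
  start at 2(e): 4
sum over floor = 12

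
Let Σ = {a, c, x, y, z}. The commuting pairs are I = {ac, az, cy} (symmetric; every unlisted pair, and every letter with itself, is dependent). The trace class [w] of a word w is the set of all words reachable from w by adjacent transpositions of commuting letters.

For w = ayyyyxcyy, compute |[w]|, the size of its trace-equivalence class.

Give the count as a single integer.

3

drop 0:a onto floor
drop 1:y onto {0:a}
drop 2:y onto {1:y}
drop 3:y onto {2:y}
drop 4:y onto {3:y}
drop 5:x onto {4:y}
drop 6:c onto {5:x}
drop 7:y onto {5:x}
drop 8:y onto {7:y}
ground layer = {0:a}
drop-orders for the pieces not yet dropped (sum over which currently-grounded one goes next):
  1 to go: {6} 1  {8} 1
  2 to go: {6,8} 2  {7,8} 1
  3 to go: {6,7,8} 3
  4 to go: {5,6,7,8} 3
  5 to go: {4,5,6,7,8} 3
  6 to go: {3,4,5,6,7,8} 3
  7 to go: {2,3,4,5,6,7,8} 3
  if 0:a drops first: 3 orders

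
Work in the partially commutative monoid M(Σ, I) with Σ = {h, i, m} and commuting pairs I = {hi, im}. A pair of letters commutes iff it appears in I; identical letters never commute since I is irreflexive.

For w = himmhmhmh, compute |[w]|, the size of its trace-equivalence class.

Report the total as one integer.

#0=h has no predecessor
#1=i has no predecessor
#2=m depends on [0:h]
#3=m depends on [2:m]
#4=h depends on [3:m]
#5=m depends on [4:h]
#6=h depends on [5:m]
#7=m depends on [6:h]
#8=h depends on [7:m]
sources: [0:h, 1:i]
N(rest) = Σ N(rest − s) over sources s of rest; N(one piece) = 1:
  size 1 → [1]=1  [8]=1
  size 2 → [1,8]=2  [7,8]=1
  size 3 → [1,7,8]=3  [6,7,8]=1
  size 4 → [1,6,7,8]=4  [5,6,7,8]=1
  size 5 → [1,5,6,7,8]=5  [4,5,6,7,8]=1
  size 6 → [1,4,5,6,7,8]=6  [3,4,5,6,7,8]=1
  size 7 → [1,3,4,5,6,7,8]=7  [2,3,4,5,6,7,8]=1
  first=0(h) contributes 8
  first=1(i) contributes 1
|[w]| = 9

9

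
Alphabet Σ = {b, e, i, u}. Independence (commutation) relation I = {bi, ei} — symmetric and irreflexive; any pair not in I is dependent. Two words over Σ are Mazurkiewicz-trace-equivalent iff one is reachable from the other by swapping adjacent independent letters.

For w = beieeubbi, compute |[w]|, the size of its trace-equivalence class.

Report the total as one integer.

piece 0:b — minimal
piece 1:e rests on {0:b}
piece 2:i — minimal
piece 3:e rests on {1:e}
piece 4:e rests on {3:e}
piece 5:u rests on {2:i, 4:e}
piece 6:b rests on {5:u}
piece 7:b rests on {6:b}
piece 8:i rests on {5:u}
minimal pieces: {0:b, 2:i}
ways to finish when only these pieces remain (= sum over removing one remaining piece with nothing left below it):
  1 left: {7}→1  {8}→1
  2 left: {6,7}→1  {7,8}→2
  3 left: {6,7,8}→3
  4 left: {5,6,7,8}→3
  5 left: {2,5,6,7,8}→3  {4,5,6,7,8}→3
  6 left: {2,4,5,6,7,8}→6  {3,4,5,6,7,8}→3
  7 left: {1,3,4,5,6,7,8}→3  {2,3,4,5,6,7,8}→9
  placing 0:b first → 12 extensions
  placing 2:i first → 3 extensions
total linear extensions = 15

15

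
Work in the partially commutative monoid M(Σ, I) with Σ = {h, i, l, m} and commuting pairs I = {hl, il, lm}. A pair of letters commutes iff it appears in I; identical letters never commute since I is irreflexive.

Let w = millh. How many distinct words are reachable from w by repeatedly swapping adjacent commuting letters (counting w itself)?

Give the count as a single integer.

10

#0=m has no predecessor
#1=i depends on [0:m]
#2=l has no predecessor
#3=l depends on [2:l]
#4=h depends on [1:i]
sources: [0:m, 2:l]
N(rest) = Σ N(rest − s) over sources s of rest; N(one piece) = 1:
  size 1 → [3]=1  [4]=1
  size 2 → [1,4]=1  [2,3]=1  [3,4]=2
  size 3 → [0,1,4]=1  [1,3,4]=3  [2,3,4]=3
  first=0(m) contributes 6
  first=2(l) contributes 4
|[w]| = 10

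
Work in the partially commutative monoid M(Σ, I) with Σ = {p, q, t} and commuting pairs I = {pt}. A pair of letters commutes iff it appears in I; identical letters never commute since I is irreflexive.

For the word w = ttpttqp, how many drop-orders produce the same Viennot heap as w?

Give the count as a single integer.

piece 0:t — minimal
piece 1:t rests on {0:t}
piece 2:p — minimal
piece 3:t rests on {1:t}
piece 4:t rests on {3:t}
piece 5:q rests on {2:p, 4:t}
piece 6:p rests on {5:q}
minimal pieces: {0:t, 2:p}
ways to finish when only these pieces remain (= sum over removing one remaining piece with nothing left below it):
  1 left: {6}→1
  2 left: {5,6}→1
  3 left: {2,5,6}→1  {4,5,6}→1
  4 left: {2,4,5,6}→2  {3,4,5,6}→1
  5 left: {1,3,4,5,6}→1  {2,3,4,5,6}→3
  placing 0:t first → 4 extensions
  placing 2:p first → 1 extensions
total linear extensions = 5

5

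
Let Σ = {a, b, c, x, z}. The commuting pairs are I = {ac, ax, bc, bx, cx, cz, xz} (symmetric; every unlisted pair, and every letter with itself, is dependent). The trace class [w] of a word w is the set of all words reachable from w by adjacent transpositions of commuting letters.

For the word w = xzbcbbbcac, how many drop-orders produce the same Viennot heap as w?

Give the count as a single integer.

840

0(x) covers ∅
1(z) covers ∅
2(b) covers 1:z
3(c) covers ∅
4(b) covers 2:b
5(b) covers 4:b
6(b) covers 5:b
7(c) covers 3:c
8(a) covers 6:b
9(c) covers 7:c
floor of heap: 0:x, 1:z, 3:c
completions by unplaced set U, small U first (add the entries for U minus each lowest piece of U):
  |U|=1: {0}:1  {8}:1  {9}:1
  |U|=2: {0,8}:2  {0,9}:2  {6,8}:1  {7,9}:1  {8,9}:2
  |U|=3: {0,6,8}:3  {0,7,9}:3  {0,8,9}:6  {3,7,9}:1  {5,6,8}:1  {6,8,9}:3  {7,8,9}:3
  |U|=4: {0,3,7,9}:4  {0,5,6,8}:4  {0,6,8,9}:12  {0,7,8,9}:12  {3,7,8,9}:4  {4,5,6,8}:1  {5,6,8,9}:4  {6,7,8,9}:6
  |U|=5: {0,3,7,8,9}:20  {0,4,5,6,8}:5  {0,5,6,8,9}:20  {0,6,7,8,9}:30  {2,4,5,6,8}:1  {3,6,7,8,9}:10  {4,5,6,8,9}:5  {5,6,7,8,9}:10
  |U|=6: {0,2,4,5,6,8}:6  {0,3,6,7,8,9}:60  {0,4,5,6,8,9}:30  {0,5,6,7,8,9}:60  {1,2,4,5,6,8}:1  {2,4,5,6,8,9}:6  {3,5,6,7,8,9}:20  {4,5,6,7,8,9}:15
  |U|=7: {0,1,2,4,5,6,8}:7  {0,2,4,5,6,8,9}:42  {0,3,5,6,7,8,9}:140  {0,4,5,6,7,8,9}:105  {1,2,4,5,6,8,9}:7  {2,4,5,6,7,8,9}:21  {3,4,5,6,7,8,9}:35
  |U|=8: {0,1,2,4,5,6,8,9}:56  {0,2,4,5,6,7,8,9}:168  {0,3,4,5,6,7,8,9}:280  {1,2,4,5,6,7,8,9}:28  {2,3,4,5,6,7,8,9}:56
  start at 0(x): 84
  start at 1(z): 504
  start at 3(c): 252
sum over floor = 840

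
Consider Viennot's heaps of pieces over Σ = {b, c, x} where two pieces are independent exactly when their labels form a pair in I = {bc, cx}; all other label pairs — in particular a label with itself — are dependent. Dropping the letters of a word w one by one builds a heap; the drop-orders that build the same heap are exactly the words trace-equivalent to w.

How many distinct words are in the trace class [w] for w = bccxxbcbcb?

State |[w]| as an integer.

210

drop 0:b onto floor
drop 1:c onto floor
drop 2:c onto {1:c}
drop 3:x onto {0:b}
drop 4:x onto {3:x}
drop 5:b onto {4:x}
drop 6:c onto {2:c}
drop 7:b onto {5:b}
drop 8:c onto {6:c}
drop 9:b onto {7:b}
ground layer = {0:b, 1:c}
drop-orders for the pieces not yet dropped (sum over which currently-grounded one goes next):
  1 to go: {8} 1  {9} 1
  2 to go: {6,8} 1  {7,9} 1  {8,9} 2
  3 to go: {2,6,8} 1  {5,7,9} 1  {6,8,9} 3  {7,8,9} 3
  4 to go: {1,2,6,8} 1  {2,6,8,9} 4  {4,5,7,9} 1  {5,7,8,9} 4  {6,7,8,9} 6
  5 to go: {1,2,6,8,9} 5  {2,6,7,8,9} 10  {3,4,5,7,9} 1  {4,5,7,8,9} 5  {5,6,7,8,9} 10
  6 to go: {0,3,4,5,7,9} 1  {1,2,6,7,8,9} 15  {2,5,6,7,8,9} 20  {3,4,5,7,8,9} 6  {4,5,6,7,8,9} 15
  7 to go: {0,3,4,5,7,8,9} 7  {1,2,5,6,7,8,9} 35  {2,4,5,6,7,8,9} 35  {3,4,5,6,7,8,9} 21
  8 to go: {0,3,4,5,6,7,8,9} 28  {1,2,4,5,6,7,8,9} 70  {2,3,4,5,6,7,8,9} 56
  if 0:b drops first: 126 orders
  if 1:c drops first: 84 orders
heap linearizations: 210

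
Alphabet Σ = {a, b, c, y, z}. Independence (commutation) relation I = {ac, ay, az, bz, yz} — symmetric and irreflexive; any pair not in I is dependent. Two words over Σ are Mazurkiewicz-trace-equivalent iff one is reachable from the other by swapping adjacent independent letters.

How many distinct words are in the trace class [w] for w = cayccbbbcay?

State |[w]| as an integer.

15

piece 0:c — minimal
piece 1:a — minimal
piece 2:y rests on {0:c}
piece 3:c rests on {2:y}
piece 4:c rests on {3:c}
piece 5:b rests on {1:a, 4:c}
piece 6:b rests on {5:b}
piece 7:b rests on {6:b}
piece 8:c rests on {7:b}
piece 9:a rests on {7:b}
piece 10:y rests on {8:c}
minimal pieces: {0:c, 1:a}
ways to finish when only these pieces remain (= sum over removing one remaining piece with nothing left below it):
  1 left: {9}→1  {10}→1
  2 left: {8,10}→1  {9,10}→2
  3 left: {8,9,10}→3
  4 left: {7,8,9,10}→3
  5 left: {6,7,8,9,10}→3
  6 left: {5,6,7,8,9,10}→3
  7 left: {1,5,6,7,8,9,10}→3  {4,5,6,7,8,9,10}→3
  8 left: {1,4,5,6,7,8,9,10}→6  {3,4,5,6,7,8,9,10}→3
  9 left: {1,3,4,5,6,7,8,9,10}→9  {2,3,4,5,6,7,8,9,10}→3
  placing 0:c first → 12 extensions
  placing 1:a first → 3 extensions
total linear extensions = 15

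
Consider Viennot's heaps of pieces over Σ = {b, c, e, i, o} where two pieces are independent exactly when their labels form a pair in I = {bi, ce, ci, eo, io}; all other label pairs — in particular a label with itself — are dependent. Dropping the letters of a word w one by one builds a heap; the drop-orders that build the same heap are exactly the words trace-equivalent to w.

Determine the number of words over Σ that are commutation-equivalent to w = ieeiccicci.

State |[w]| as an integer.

210

0(i) covers ∅
1(e) covers 0:i
2(e) covers 1:e
3(i) covers 2:e
4(c) covers ∅
5(c) covers 4:c
6(i) covers 3:i
7(c) covers 5:c
8(c) covers 7:c
9(i) covers 6:i
floor of heap: 0:i, 4:c
completions by unplaced set U, small U first (add the entries for U minus each lowest piece of U):
  |U|=1: {8}:1  {9}:1
  |U|=2: {6,9}:1  {7,8}:1  {8,9}:2
  |U|=3: {3,6,9}:1  {5,7,8}:1  {6,8,9}:3  {7,8,9}:3
  |U|=4: {2,3,6,9}:1  {3,6,8,9}:4  {4,5,7,8}:1  {5,7,8,9}:4  {6,7,8,9}:6
  |U|=5: {1,2,3,6,9}:1  {2,3,6,8,9}:5  {3,6,7,8,9}:10  {4,5,7,8,9}:5  {5,6,7,8,9}:10
  |U|=6: {0,1,2,3,6,9}:1  {1,2,3,6,8,9}:6  {2,3,6,7,8,9}:15  {3,5,6,7,8,9}:20  {4,5,6,7,8,9}:15
  |U|=7: {0,1,2,3,6,8,9}:7  {1,2,3,6,7,8,9}:21  {2,3,5,6,7,8,9}:35  {3,4,5,6,7,8,9}:35
  |U|=8: {0,1,2,3,6,7,8,9}:28  {1,2,3,5,6,7,8,9}:56  {2,3,4,5,6,7,8,9}:70
  start at 0(i): 126
  start at 4(c): 84
sum over floor = 210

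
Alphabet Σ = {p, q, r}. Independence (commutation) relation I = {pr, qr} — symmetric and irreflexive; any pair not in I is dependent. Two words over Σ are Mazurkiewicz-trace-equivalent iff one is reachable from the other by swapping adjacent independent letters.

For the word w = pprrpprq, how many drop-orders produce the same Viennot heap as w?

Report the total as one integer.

0(p) covers ∅
1(p) covers 0:p
2(r) covers ∅
3(r) covers 2:r
4(p) covers 1:p
5(p) covers 4:p
6(r) covers 3:r
7(q) covers 5:p
floor of heap: 0:p, 2:r
completions by unplaced set U, small U first (add the entries for U minus each lowest piece of U):
  |U|=1: {6}:1  {7}:1
  |U|=2: {3,6}:1  {5,7}:1  {6,7}:2
  |U|=3: {2,3,6}:1  {3,6,7}:3  {4,5,7}:1  {5,6,7}:3
  |U|=4: {1,4,5,7}:1  {2,3,6,7}:4  {3,5,6,7}:6  {4,5,6,7}:4
  |U|=5: {0,1,4,5,7}:1  {1,4,5,6,7}:5  {2,3,5,6,7}:10  {3,4,5,6,7}:10
  |U|=6: {0,1,4,5,6,7}:6  {1,3,4,5,6,7}:15  {2,3,4,5,6,7}:20
  start at 0(p): 35
  start at 2(r): 21
sum over floor = 56

56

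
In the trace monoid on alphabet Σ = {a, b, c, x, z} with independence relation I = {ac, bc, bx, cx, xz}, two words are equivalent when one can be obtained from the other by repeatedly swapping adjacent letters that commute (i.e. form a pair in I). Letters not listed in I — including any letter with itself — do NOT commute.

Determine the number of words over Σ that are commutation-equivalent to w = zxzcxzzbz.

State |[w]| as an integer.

36

0(z) covers ∅
1(x) covers ∅
2(z) covers 0:z
3(c) covers 2:z
4(x) covers 1:x
5(z) covers 3:c
6(z) covers 5:z
7(b) covers 6:z
8(z) covers 7:b
floor of heap: 0:z, 1:x
completions by unplaced set U, small U first (add the entries for U minus each lowest piece of U):
  |U|=1: {4}:1  {8}:1
  |U|=2: {1,4}:1  {4,8}:2  {7,8}:1
  |U|=3: {1,4,8}:3  {4,7,8}:3  {6,7,8}:1
  |U|=4: {1,4,7,8}:6  {4,6,7,8}:4  {5,6,7,8}:1
  |U|=5: {1,4,6,7,8}:10  {3,5,6,7,8}:1  {4,5,6,7,8}:5
  |U|=6: {1,4,5,6,7,8}:15  {2,3,5,6,7,8}:1  {3,4,5,6,7,8}:6
  |U|=7: {0,2,3,5,6,7,8}:1  {1,3,4,5,6,7,8}:21  {2,3,4,5,6,7,8}:7
  start at 0(z): 28
  start at 1(x): 8
sum over floor = 36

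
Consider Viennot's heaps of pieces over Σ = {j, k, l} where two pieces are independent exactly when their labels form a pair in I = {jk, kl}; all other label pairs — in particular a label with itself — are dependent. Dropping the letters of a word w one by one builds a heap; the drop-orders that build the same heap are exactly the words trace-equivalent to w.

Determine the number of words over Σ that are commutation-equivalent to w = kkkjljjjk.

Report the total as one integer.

drop 0:k onto floor
drop 1:k onto {0:k}
drop 2:k onto {1:k}
drop 3:j onto floor
drop 4:l onto {3:j}
drop 5:j onto {4:l}
drop 6:j onto {5:j}
drop 7:j onto {6:j}
drop 8:k onto {2:k}
ground layer = {0:k, 3:j}
drop-orders for the pieces not yet dropped (sum over which currently-grounded one goes next):
  1 to go: {7} 1  {8} 1
  2 to go: {2,8} 1  {6,7} 1  {7,8} 2
  3 to go: {1,2,8} 1  {2,7,8} 3  {5,6,7} 1  {6,7,8} 3
  4 to go: {0,1,2,8} 1  {1,2,7,8} 4  {2,6,7,8} 6  {4,5,6,7} 1  {5,6,7,8} 4
  5 to go: {0,1,2,7,8} 5  {1,2,6,7,8} 10  {2,5,6,7,8} 10  {3,4,5,6,7} 1  {4,5,6,7,8} 5
  6 to go: {0,1,2,6,7,8} 15  {1,2,5,6,7,8} 20  {2,4,5,6,7,8} 15  {3,4,5,6,7,8} 6
  7 to go: {0,1,2,5,6,7,8} 35  {1,2,4,5,6,7,8} 35  {2,3,4,5,6,7,8} 21
  if 0:k drops first: 56 orders
  if 3:j drops first: 70 orders
heap linearizations: 126

126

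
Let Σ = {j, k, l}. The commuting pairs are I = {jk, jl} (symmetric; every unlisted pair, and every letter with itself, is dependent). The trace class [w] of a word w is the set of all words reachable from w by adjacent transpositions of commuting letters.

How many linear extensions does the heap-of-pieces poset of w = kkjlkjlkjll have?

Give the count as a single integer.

0(k) covers ∅
1(k) covers 0:k
2(j) covers ∅
3(l) covers 1:k
4(k) covers 3:l
5(j) covers 2:j
6(l) covers 4:k
7(k) covers 6:l
8(j) covers 5:j
9(l) covers 7:k
10(l) covers 9:l
floor of heap: 0:k, 2:j
completions by unplaced set U, small U first (add the entries for U minus each lowest piece of U):
  |U|=1: {8}:1  {10}:1
  |U|=2: {5,8}:1  {8,10}:2  {9,10}:1
  |U|=3: {2,5,8}:1  {5,8,10}:3  {7,9,10}:1  {8,9,10}:3
  |U|=4: {2,5,8,10}:4  {5,8,9,10}:6  {6,7,9,10}:1  {7,8,9,10}:4
  |U|=5: {2,5,8,9,10}:10  {4,6,7,9,10}:1  {5,7,8,9,10}:10  {6,7,8,9,10}:5
  |U|=6: {2,5,7,8,9,10}:20  {3,4,6,7,9,10}:1  {4,6,7,8,9,10}:6  {5,6,7,8,9,10}:15
  |U|=7: {1,3,4,6,7,9,10}:1  {2,5,6,7,8,9,10}:35  {3,4,6,7,8,9,10}:7  {4,5,6,7,8,9,10}:21
  |U|=8: {0,1,3,4,6,7,9,10}:1  {1,3,4,6,7,8,9,10}:8  {2,4,5,6,7,8,9,10}:56  {3,4,5,6,7,8,9,10}:28
  |U|=9: {0,1,3,4,6,7,8,9,10}:9  {1,3,4,5,6,7,8,9,10}:36  {2,3,4,5,6,7,8,9,10}:84
  start at 0(k): 120
  start at 2(j): 45
sum over floor = 165

165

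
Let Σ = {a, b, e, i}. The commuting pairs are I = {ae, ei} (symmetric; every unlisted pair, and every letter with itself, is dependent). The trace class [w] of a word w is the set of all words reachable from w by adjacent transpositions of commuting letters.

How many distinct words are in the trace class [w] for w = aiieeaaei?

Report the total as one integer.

#0=a has no predecessor
#1=i depends on [0:a]
#2=i depends on [1:i]
#3=e has no predecessor
#4=e depends on [3:e]
#5=a depends on [2:i]
#6=a depends on [5:a]
#7=e depends on [4:e]
#8=i depends on [6:a]
sources: [0:a, 3:e]
N(rest) = Σ N(rest − s) over sources s of rest; N(one piece) = 1:
  size 1 → [7]=1  [8]=1
  size 2 → [4,7]=1  [6,8]=1  [7,8]=2
  size 3 → [3,4,7]=1  [4,7,8]=3  [5,6,8]=1  [6,7,8]=3
  size 4 → [2,5,6,8]=1  [3,4,7,8]=4  [4,6,7,8]=6  [5,6,7,8]=4
  size 5 → [1,2,5,6,8]=1  [2,5,6,7,8]=5  [3,4,6,7,8]=10  [4,5,6,7,8]=10
  size 6 → [0,1,2,5,6,8]=1  [1,2,5,6,7,8]=6  [2,4,5,6,7,8]=15  [3,4,5,6,7,8]=20
  size 7 → [0,1,2,5,6,7,8]=7  [1,2,4,5,6,7,8]=21  [2,3,4,5,6,7,8]=35
  first=0(a) contributes 56
  first=3(e) contributes 28
|[w]| = 84

84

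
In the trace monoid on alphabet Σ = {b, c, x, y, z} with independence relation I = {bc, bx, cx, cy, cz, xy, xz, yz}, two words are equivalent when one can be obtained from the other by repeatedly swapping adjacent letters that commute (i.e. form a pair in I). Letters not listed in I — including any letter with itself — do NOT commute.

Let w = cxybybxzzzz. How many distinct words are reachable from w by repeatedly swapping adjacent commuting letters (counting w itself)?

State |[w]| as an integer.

0(c) covers ∅
1(x) covers ∅
2(y) covers ∅
3(b) covers 2:y
4(y) covers 3:b
5(b) covers 4:y
6(x) covers 1:x
7(z) covers 5:b
8(z) covers 7:z
9(z) covers 8:z
10(z) covers 9:z
floor of heap: 0:c, 1:x, 2:y
completions by unplaced set U, small U first (add the entries for U minus each lowest piece of U):
  |U|=1: {0}:1  {6}:1  {10}:1
  |U|=2: {0,6}:2  {0,10}:2  {1,6}:1  {6,10}:2  {9,10}:1
  |U|=3: {0,1,6}:3  {0,6,10}:6  {0,9,10}:3  {1,6,10}:3  {6,9,10}:3  {8,9,10}:1
  |U|=4: {0,1,6,10}:12  {0,6,9,10}:12  {0,8,9,10}:4  {1,6,9,10}:6  {6,8,9,10}:4  {7,8,9,10}:1
  |U|=5: {0,1,6,9,10}:30  {0,6,8,9,10}:20  {0,7,8,9,10}:5  {1,6,8,9,10}:10  {5,7,8,9,10}:1  {6,7,8,9,10}:5
  |U|=6: {0,1,6,8,9,10}:60  {0,5,7,8,9,10}:6  {0,6,7,8,9,10}:30  {1,6,7,8,9,10}:15  {4,5,7,8,9,10}:1  {5,6,7,8,9,10}:6
  |U|=7: {0,1,6,7,8,9,10}:105  {0,4,5,7,8,9,10}:7  {0,5,6,7,8,9,10}:42  {1,5,6,7,8,9,10}:21  {3,4,5,7,8,9,10}:1  {4,5,6,7,8,9,10}:7
  |U|=8: {0,1,5,6,7,8,9,10}:168  {0,3,4,5,7,8,9,10}:8  {0,4,5,6,7,8,9,10}:56  {1,4,5,6,7,8,9,10}:28  {2,3,4,5,7,8,9,10}:1  {3,4,5,6,7,8,9,10}:8
  |U|=9: {0,1,4,5,6,7,8,9,10}:252  {0,2,3,4,5,7,8,9,10}:9  {0,3,4,5,6,7,8,9,10}:72  {1,3,4,5,6,7,8,9,10}:36  {2,3,4,5,6,7,8,9,10}:9
  start at 0(c): 45
  start at 1(x): 90
  start at 2(y): 360
sum over floor = 495

495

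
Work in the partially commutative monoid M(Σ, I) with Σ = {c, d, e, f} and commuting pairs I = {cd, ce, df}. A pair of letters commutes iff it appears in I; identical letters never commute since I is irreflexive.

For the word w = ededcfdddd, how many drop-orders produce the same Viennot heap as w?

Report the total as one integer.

drop 0:e onto floor
drop 1:d onto {0:e}
drop 2:e onto {1:d}
drop 3:d onto {2:e}
drop 4:c onto floor
drop 5:f onto {2:e, 4:c}
drop 6:d onto {3:d}
drop 7:d onto {6:d}
drop 8:d onto {7:d}
drop 9:d onto {8:d}
ground layer = {0:e, 4:c}
drop-orders for the pieces not yet dropped (sum over which currently-grounded one goes next):
  1 to go: {5} 1  {9} 1
  2 to go: {4,5} 1  {5,9} 2  {8,9} 1
  3 to go: {4,5,9} 3  {5,8,9} 3  {7,8,9} 1
  4 to go: {4,5,8,9} 6  {5,7,8,9} 4  {6,7,8,9} 1
  5 to go: {3,6,7,8,9} 1  {4,5,7,8,9} 10  {5,6,7,8,9} 5
  6 to go: {3,5,6,7,8,9} 6  {4,5,6,7,8,9} 15
  7 to go: {2,3,5,6,7,8,9} 6  {3,4,5,6,7,8,9} 21
  8 to go: {1,2,3,5,6,7,8,9} 6  {2,3,4,5,6,7,8,9} 27
  if 0:e drops first: 33 orders
  if 4:c drops first: 6 orders
heap linearizations: 39

39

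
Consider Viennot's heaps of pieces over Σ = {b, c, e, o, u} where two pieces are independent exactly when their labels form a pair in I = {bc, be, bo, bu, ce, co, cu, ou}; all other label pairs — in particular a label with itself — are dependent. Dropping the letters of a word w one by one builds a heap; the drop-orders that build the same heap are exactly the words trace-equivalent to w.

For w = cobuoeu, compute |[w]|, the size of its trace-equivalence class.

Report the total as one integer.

126

#0=c has no predecessor
#1=o has no predecessor
#2=b has no predecessor
#3=u has no predecessor
#4=o depends on [1:o]
#5=e depends on [3:u, 4:o]
#6=u depends on [5:e]
sources: [0:c, 1:o, 2:b, 3:u]
N(rest) = Σ N(rest − s) over sources s of rest; N(one piece) = 1:
  size 1 → [0]=1  [2]=1  [6]=1
  size 2 → [0,2]=2  [0,6]=2  [2,6]=2  [5,6]=1
  size 3 → [0,2,6]=6  [0,5,6]=3  [2,5,6]=3  [3,5,6]=1  [4,5,6]=1
  size 4 → [0,2,5,6]=12  [0,3,5,6]=4  [0,4,5,6]=4  [1,4,5,6]=1  [2,3,5,6]=4  [2,4,5,6]=4  [3,4,5,6]=2
  size 5 → [0,1,4,5,6]=5  [0,2,3,5,6]=20  [0,2,4,5,6]=20  [0,3,4,5,6]=10  [1,2,4,5,6]=5  [1,3,4,5,6]=3  [2,3,4,5,6]=10
  first=0(c) contributes 18
  first=1(o) contributes 60
  first=2(b) contributes 18
  first=3(u) contributes 30
|[w]| = 126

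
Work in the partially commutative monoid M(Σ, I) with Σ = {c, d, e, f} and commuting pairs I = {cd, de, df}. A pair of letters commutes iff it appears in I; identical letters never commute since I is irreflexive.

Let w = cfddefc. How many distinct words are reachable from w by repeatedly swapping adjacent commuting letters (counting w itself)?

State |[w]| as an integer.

21

0(c) covers ∅
1(f) covers 0:c
2(d) covers ∅
3(d) covers 2:d
4(e) covers 1:f
5(f) covers 4:e
6(c) covers 5:f
floor of heap: 0:c, 2:d
completions by unplaced set U, small U first (add the entries for U minus each lowest piece of U):
  |U|=1: {3}:1  {6}:1
  |U|=2: {2,3}:1  {3,6}:2  {5,6}:1
  |U|=3: {2,3,6}:3  {3,5,6}:3  {4,5,6}:1
  |U|=4: {1,4,5,6}:1  {2,3,5,6}:6  {3,4,5,6}:4
  |U|=5: {0,1,4,5,6}:1  {1,3,4,5,6}:5  {2,3,4,5,6}:10
  start at 0(c): 15
  start at 2(d): 6
sum over floor = 21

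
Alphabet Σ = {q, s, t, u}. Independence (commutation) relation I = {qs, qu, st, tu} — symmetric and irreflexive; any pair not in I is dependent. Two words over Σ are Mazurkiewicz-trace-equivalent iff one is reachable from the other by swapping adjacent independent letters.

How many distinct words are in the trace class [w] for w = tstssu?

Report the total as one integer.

15

piece 0:t — minimal
piece 1:s — minimal
piece 2:t rests on {0:t}
piece 3:s rests on {1:s}
piece 4:s rests on {3:s}
piece 5:u rests on {4:s}
minimal pieces: {0:t, 1:s}
ways to finish when only these pieces remain (= sum over removing one remaining piece with nothing left below it):
  1 left: {2}→1  {5}→1
  2 left: {0,2}→1  {2,5}→2  {4,5}→1
  3 left: {0,2,5}→3  {2,4,5}→3  {3,4,5}→1
  4 left: {0,2,4,5}→6  {1,3,4,5}→1  {2,3,4,5}→4
  placing 0:t first → 5 extensions
  placing 1:s first → 10 extensions
total linear extensions = 15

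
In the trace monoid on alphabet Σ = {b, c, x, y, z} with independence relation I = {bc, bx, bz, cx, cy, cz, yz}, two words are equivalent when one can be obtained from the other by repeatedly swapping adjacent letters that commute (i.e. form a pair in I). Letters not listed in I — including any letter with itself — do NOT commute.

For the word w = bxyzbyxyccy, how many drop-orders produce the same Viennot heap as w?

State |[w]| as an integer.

#0=b has no predecessor
#1=x has no predecessor
#2=y depends on [0:b, 1:x]
#3=z depends on [1:x]
#4=b depends on [2:y]
#5=y depends on [4:b]
#6=x depends on [3:z, 5:y]
#7=y depends on [6:x]
#8=c has no predecessor
#9=c depends on [8:c]
#10=y depends on [7:y]
sources: [0:b, 1:x, 8:c]
N(rest) = Σ N(rest − s) over sources s of rest; N(one piece) = 1:
  size 1 → [9]=1  [10]=1
  size 2 → [7,10]=1  [8,9]=1  [9,10]=2
  size 3 → [6,7,10]=1  [7,9,10]=3  [8,9,10]=3
  size 4 → [3,6,7,10]=1  [5,6,7,10]=1  [6,7,9,10]=4  [7,8,9,10]=6
  size 5 → [3,5,6,7,10]=2  [3,6,7,9,10]=5  [4,5,6,7,10]=1  [5,6,7,9,10]=5  [6,7,8,9,10]=10
  size 6 → [2,4,5,6,7,10]=1  [3,4,5,6,7,10]=3  [3,5,6,7,9,10]=12  [3,6,7,8,9,10]=15  [4,5,6,7,9,10]=6  [5,6,7,8,9,10]=15
  size 7 → [0,2,4,5,6,7,10]=1  [2,3,4,5,6,7,10]=4  [2,4,5,6,7,9,10]=7  [3,4,5,6,7,9,10]=21  [3,5,6,7,8,9,10]=42  [4,5,6,7,8,9,10]=21
  size 8 → [0,2,3,4,5,6,7,10]=5  [0,2,4,5,6,7,9,10]=8  [1,2,3,4,5,6,7,10]=4  [2,3,4,5,6,7,9,10]=32  [2,4,5,6,7,8,9,10]=28  [3,4,5,6,7,8,9,10]=84
  size 9 → [0,1,2,3,4,5,6,7,10]=9  [0,2,3,4,5,6,7,9,10]=45  [0,2,4,5,6,7,8,9,10]=36  [1,2,3,4,5,6,7,9,10]=36  [2,3,4,5,6,7,8,9,10]=144
  first=0(b) contributes 180
  first=1(x) contributes 225
  first=8(c) contributes 90
|[w]| = 495

495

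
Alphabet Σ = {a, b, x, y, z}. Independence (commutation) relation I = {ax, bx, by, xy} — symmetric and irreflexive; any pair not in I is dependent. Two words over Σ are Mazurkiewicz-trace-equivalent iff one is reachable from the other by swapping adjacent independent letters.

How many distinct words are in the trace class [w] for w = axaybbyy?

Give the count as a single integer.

0(a) covers ∅
1(x) covers ∅
2(a) covers 0:a
3(y) covers 2:a
4(b) covers 2:a
5(b) covers 4:b
6(y) covers 3:y
7(y) covers 6:y
floor of heap: 0:a, 1:x
completions by unplaced set U, small U first (add the entries for U minus each lowest piece of U):
  |U|=1: {1}:1  {5}:1  {7}:1
  |U|=2: {1,5}:2  {1,7}:2  {4,5}:1  {5,7}:2  {6,7}:1
  |U|=3: {1,4,5}:3  {1,5,7}:6  {1,6,7}:3  {3,6,7}:1  {4,5,7}:3  {5,6,7}:3
  |U|=4: {1,3,6,7}:4  {1,4,5,7}:12  {1,5,6,7}:12  {3,5,6,7}:4  {4,5,6,7}:6
  |U|=5: {1,3,5,6,7}:20  {1,4,5,6,7}:30  {3,4,5,6,7}:10
  |U|=6: {1,3,4,5,6,7}:60  {2,3,4,5,6,7}:10
  start at 0(a): 70
  start at 1(x): 10
sum over floor = 80

80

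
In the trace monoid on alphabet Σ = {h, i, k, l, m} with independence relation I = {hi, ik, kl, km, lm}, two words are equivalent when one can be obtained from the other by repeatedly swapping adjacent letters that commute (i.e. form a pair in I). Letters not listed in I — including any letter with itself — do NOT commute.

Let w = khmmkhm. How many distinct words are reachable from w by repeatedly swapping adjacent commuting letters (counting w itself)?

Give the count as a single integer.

3

0(k) covers ∅
1(h) covers 0:k
2(m) covers 1:h
3(m) covers 2:m
4(k) covers 1:h
5(h) covers 3:m, 4:k
6(m) covers 5:h
floor of heap: 0:k
completions by unplaced set U, small U first (add the entries for U minus each lowest piece of U):
  |U|=1: {6}:1
  |U|=2: {5,6}:1
  |U|=3: {3,5,6}:1  {4,5,6}:1
  |U|=4: {2,3,5,6}:1  {3,4,5,6}:2
  |U|=5: {2,3,4,5,6}:3
  start at 0(k): 3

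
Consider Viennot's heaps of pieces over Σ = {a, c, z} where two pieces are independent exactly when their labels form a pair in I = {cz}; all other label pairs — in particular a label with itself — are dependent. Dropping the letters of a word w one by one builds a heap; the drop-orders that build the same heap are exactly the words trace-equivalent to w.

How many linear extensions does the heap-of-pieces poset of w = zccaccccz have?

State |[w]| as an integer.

15

drop 0:z onto floor
drop 1:c onto floor
drop 2:c onto {1:c}
drop 3:a onto {0:z, 2:c}
drop 4:c onto {3:a}
drop 5:c onto {4:c}
drop 6:c onto {5:c}
drop 7:c onto {6:c}
drop 8:z onto {3:a}
ground layer = {0:z, 1:c}
drop-orders for the pieces not yet dropped (sum over which currently-grounded one goes next):
  1 to go: {7} 1  {8} 1
  2 to go: {6,7} 1  {7,8} 2
  3 to go: {5,6,7} 1  {6,7,8} 3
  4 to go: {4,5,6,7} 1  {5,6,7,8} 4
  5 to go: {4,5,6,7,8} 5
  6 to go: {3,4,5,6,7,8} 5
  7 to go: {0,3,4,5,6,7,8} 5  {2,3,4,5,6,7,8} 5
  if 0:z drops first: 5 orders
  if 1:c drops first: 10 orders
heap linearizations: 15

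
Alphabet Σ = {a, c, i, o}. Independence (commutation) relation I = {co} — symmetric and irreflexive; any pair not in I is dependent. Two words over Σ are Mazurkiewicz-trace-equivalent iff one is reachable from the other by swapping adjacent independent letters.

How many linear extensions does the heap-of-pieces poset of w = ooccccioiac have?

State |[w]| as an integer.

piece 0:o — minimal
piece 1:o rests on {0:o}
piece 2:c — minimal
piece 3:c rests on {2:c}
piece 4:c rests on {3:c}
piece 5:c rests on {4:c}
piece 6:i rests on {1:o, 5:c}
piece 7:o rests on {6:i}
piece 8:i rests on {7:o}
piece 9:a rests on {8:i}
piece 10:c rests on {9:a}
minimal pieces: {0:o, 2:c}
ways to finish when only these pieces remain (= sum over removing one remaining piece with nothing left below it):
  1 left: {10}→1
  2 left: {9,10}→1
  3 left: {8,9,10}→1
  4 left: {7,8,9,10}→1
  5 left: {6,7,8,9,10}→1
  6 left: {1,6,7,8,9,10}→1  {5,6,7,8,9,10}→1
  7 left: {0,1,6,7,8,9,10}→1  {1,5,6,7,8,9,10}→2  {4,5,6,7,8,9,10}→1
  8 left: {0,1,5,6,7,8,9,10}→3  {1,4,5,6,7,8,9,10}→3  {3,4,5,6,7,8,9,10}→1
  9 left: {0,1,4,5,6,7,8,9,10}→6  {1,3,4,5,6,7,8,9,10}→4  {2,3,4,5,6,7,8,9,10}→1
  placing 0:o first → 5 extensions
  placing 2:c first → 10 extensions
total linear extensions = 15

15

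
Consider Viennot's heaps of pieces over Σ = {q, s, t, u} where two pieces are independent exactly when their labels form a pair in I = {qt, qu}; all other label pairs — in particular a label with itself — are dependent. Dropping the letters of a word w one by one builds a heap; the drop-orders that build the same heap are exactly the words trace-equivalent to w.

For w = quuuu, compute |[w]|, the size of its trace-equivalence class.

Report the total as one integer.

5

0(q) covers ∅
1(u) covers ∅
2(u) covers 1:u
3(u) covers 2:u
4(u) covers 3:u
floor of heap: 0:q, 1:u
completions by unplaced set U, small U first (add the entries for U minus each lowest piece of U):
  |U|=1: {0}:1  {4}:1
  |U|=2: {0,4}:2  {3,4}:1
  |U|=3: {0,3,4}:3  {2,3,4}:1
  start at 0(q): 1
  start at 1(u): 4
sum over floor = 5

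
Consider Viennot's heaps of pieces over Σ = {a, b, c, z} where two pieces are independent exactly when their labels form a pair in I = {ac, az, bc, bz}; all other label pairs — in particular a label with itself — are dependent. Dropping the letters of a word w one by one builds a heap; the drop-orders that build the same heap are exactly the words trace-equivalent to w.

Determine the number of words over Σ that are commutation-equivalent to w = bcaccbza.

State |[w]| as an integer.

70

0(b) covers ∅
1(c) covers ∅
2(a) covers 0:b
3(c) covers 1:c
4(c) covers 3:c
5(b) covers 2:a
6(z) covers 4:c
7(a) covers 5:b
floor of heap: 0:b, 1:c
completions by unplaced set U, small U first (add the entries for U minus each lowest piece of U):
  |U|=1: {6}:1  {7}:1
  |U|=2: {4,6}:1  {5,7}:1  {6,7}:2
  |U|=3: {2,5,7}:1  {3,4,6}:1  {4,6,7}:3  {5,6,7}:3
  |U|=4: {0,2,5,7}:1  {1,3,4,6}:1  {2,5,6,7}:4  {3,4,6,7}:4  {4,5,6,7}:6
  |U|=5: {0,2,5,6,7}:5  {1,3,4,6,7}:5  {2,4,5,6,7}:10  {3,4,5,6,7}:10
  |U|=6: {0,2,4,5,6,7}:15  {1,3,4,5,6,7}:15  {2,3,4,5,6,7}:20
  start at 0(b): 35
  start at 1(c): 35
sum over floor = 70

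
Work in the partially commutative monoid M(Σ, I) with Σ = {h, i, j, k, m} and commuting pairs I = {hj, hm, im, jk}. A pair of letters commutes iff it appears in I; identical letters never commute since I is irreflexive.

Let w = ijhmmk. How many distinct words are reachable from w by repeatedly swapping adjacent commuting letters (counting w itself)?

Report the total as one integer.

4

piece 0:i — minimal
piece 1:j rests on {0:i}
piece 2:h rests on {0:i}
piece 3:m rests on {1:j}
piece 4:m rests on {3:m}
piece 5:k rests on {2:h, 4:m}
minimal pieces: {0:i}
ways to finish when only these pieces remain (= sum over removing one remaining piece with nothing left below it):
  1 left: {5}→1
  2 left: {2,5}→1  {4,5}→1
  3 left: {2,4,5}→2  {3,4,5}→1
  4 left: {1,3,4,5}→1  {2,3,4,5}→3
  placing 0:i first → 4 extensions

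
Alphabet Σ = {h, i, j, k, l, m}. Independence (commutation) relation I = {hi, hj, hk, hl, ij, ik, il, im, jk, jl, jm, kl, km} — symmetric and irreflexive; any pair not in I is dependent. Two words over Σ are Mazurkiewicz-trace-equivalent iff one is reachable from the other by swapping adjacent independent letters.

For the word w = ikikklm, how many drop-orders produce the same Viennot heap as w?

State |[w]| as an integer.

drop 0:i onto floor
drop 1:k onto floor
drop 2:i onto {0:i}
drop 3:k onto {1:k}
drop 4:k onto {3:k}
drop 5:l onto floor
drop 6:m onto {5:l}
ground layer = {0:i, 1:k, 5:l}
drop-orders for the pieces not yet dropped (sum over which currently-grounded one goes next):
  1 to go: {2} 1  {4} 1  {6} 1
  2 to go: {0,2} 1  {2,4} 2  {2,6} 2  {3,4} 1  {4,6} 2  {5,6} 1
  3 to go: {0,2,4} 3  {0,2,6} 3  {1,3,4} 1  {2,3,4} 3  {2,4,6} 6  {2,5,6} 3  {3,4,6} 3  {4,5,6} 3
  4 to go: {0,2,3,4} 6  {0,2,4,6} 12  {0,2,5,6} 6  {1,2,3,4} 4  {1,3,4,6} 4  {2,3,4,6} 12  {2,4,5,6} 12  {3,4,5,6} 6
  5 to go: {0,1,2,3,4} 10  {0,2,3,4,6} 30  {0,2,4,5,6} 30  {1,2,3,4,6} 20  {1,3,4,5,6} 10  {2,3,4,5,6} 30
  if 0:i drops first: 60 orders
  if 1:k drops first: 90 orders
  if 5:l drops first: 60 orders
heap linearizations: 210

210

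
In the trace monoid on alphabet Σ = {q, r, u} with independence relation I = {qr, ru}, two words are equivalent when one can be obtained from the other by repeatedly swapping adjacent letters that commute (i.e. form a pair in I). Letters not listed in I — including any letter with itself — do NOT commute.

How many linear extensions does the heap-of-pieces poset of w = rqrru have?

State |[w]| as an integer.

10

#0=r has no predecessor
#1=q has no predecessor
#2=r depends on [0:r]
#3=r depends on [2:r]
#4=u depends on [1:q]
sources: [0:r, 1:q]
N(rest) = Σ N(rest − s) over sources s of rest; N(one piece) = 1:
  size 1 → [3]=1  [4]=1
  size 2 → [1,4]=1  [2,3]=1  [3,4]=2
  size 3 → [0,2,3]=1  [1,3,4]=3  [2,3,4]=3
  first=0(r) contributes 6
  first=1(q) contributes 4
|[w]| = 10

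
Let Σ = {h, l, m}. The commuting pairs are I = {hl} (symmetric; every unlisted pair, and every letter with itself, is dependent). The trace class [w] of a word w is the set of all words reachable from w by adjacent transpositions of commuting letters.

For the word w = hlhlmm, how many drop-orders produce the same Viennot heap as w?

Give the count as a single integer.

0(h) covers ∅
1(l) covers ∅
2(h) covers 0:h
3(l) covers 1:l
4(m) covers 2:h, 3:l
5(m) covers 4:m
floor of heap: 0:h, 1:l
completions by unplaced set U, small U first (add the entries for U minus each lowest piece of U):
  |U|=1: {5}:1
  |U|=2: {4,5}:1
  |U|=3: {2,4,5}:1  {3,4,5}:1
  |U|=4: {0,2,4,5}:1  {1,3,4,5}:1  {2,3,4,5}:2
  start at 0(h): 3
  start at 1(l): 3
sum over floor = 6

6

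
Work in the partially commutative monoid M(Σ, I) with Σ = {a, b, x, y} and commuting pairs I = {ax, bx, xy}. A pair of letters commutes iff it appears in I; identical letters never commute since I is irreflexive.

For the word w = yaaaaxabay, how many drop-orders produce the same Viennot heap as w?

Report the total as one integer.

drop 0:y onto floor
drop 1:a onto {0:y}
drop 2:a onto {1:a}
drop 3:a onto {2:a}
drop 4:a onto {3:a}
drop 5:x onto floor
drop 6:a onto {4:a}
drop 7:b onto {6:a}
drop 8:a onto {7:b}
drop 9:y onto {8:a}
ground layer = {0:y, 5:x}
drop-orders for the pieces not yet dropped (sum over which currently-grounded one goes next):
  1 to go: {5} 1  {9} 1
  2 to go: {5,9} 2  {8,9} 1
  3 to go: {5,8,9} 3  {7,8,9} 1
  4 to go: {5,7,8,9} 4  {6,7,8,9} 1
  5 to go: {4,6,7,8,9} 1  {5,6,7,8,9} 5
  6 to go: {3,4,6,7,8,9} 1  {4,5,6,7,8,9} 6
  7 to go: {2,3,4,6,7,8,9} 1  {3,4,5,6,7,8,9} 7
  8 to go: {1,2,3,4,6,7,8,9} 1  {2,3,4,5,6,7,8,9} 8
  if 0:y drops first: 9 orders
  if 5:x drops first: 1 orders
heap linearizations: 10

10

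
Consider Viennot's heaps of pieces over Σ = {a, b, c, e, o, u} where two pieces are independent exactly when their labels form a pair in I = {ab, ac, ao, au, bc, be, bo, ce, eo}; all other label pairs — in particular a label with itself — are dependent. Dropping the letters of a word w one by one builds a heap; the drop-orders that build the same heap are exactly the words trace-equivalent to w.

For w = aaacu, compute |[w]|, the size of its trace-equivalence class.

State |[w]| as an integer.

10

drop 0:a onto floor
drop 1:a onto {0:a}
drop 2:a onto {1:a}
drop 3:c onto floor
drop 4:u onto {3:c}
ground layer = {0:a, 3:c}
drop-orders for the pieces not yet dropped (sum over which currently-grounded one goes next):
  1 to go: {2} 1  {4} 1
  2 to go: {1,2} 1  {2,4} 2  {3,4} 1
  3 to go: {0,1,2} 1  {1,2,4} 3  {2,3,4} 3
  if 0:a drops first: 6 orders
  if 3:c drops first: 4 orders
heap linearizations: 10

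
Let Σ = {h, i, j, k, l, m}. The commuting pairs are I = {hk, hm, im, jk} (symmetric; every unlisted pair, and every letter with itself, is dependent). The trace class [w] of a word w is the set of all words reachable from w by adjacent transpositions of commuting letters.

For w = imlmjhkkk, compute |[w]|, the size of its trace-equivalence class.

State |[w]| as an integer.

20

piece 0:i — minimal
piece 1:m — minimal
piece 2:l rests on {0:i, 1:m}
piece 3:m rests on {2:l}
piece 4:j rests on {3:m}
piece 5:h rests on {4:j}
piece 6:k rests on {3:m}
piece 7:k rests on {6:k}
piece 8:k rests on {7:k}
minimal pieces: {0:i, 1:m}
ways to finish when only these pieces remain (= sum over removing one remaining piece with nothing left below it):
  1 left: {5}→1  {8}→1
  2 left: {4,5}→1  {5,8}→2  {7,8}→1
  3 left: {4,5,8}→3  {5,7,8}→3  {6,7,8}→1
  4 left: {4,5,7,8}→6  {5,6,7,8}→4
  5 left: {4,5,6,7,8}→10
  6 left: {3,4,5,6,7,8}→10
  7 left: {2,3,4,5,6,7,8}→10
  placing 0:i first → 10 extensions
  placing 1:m first → 10 extensions
total linear extensions = 20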